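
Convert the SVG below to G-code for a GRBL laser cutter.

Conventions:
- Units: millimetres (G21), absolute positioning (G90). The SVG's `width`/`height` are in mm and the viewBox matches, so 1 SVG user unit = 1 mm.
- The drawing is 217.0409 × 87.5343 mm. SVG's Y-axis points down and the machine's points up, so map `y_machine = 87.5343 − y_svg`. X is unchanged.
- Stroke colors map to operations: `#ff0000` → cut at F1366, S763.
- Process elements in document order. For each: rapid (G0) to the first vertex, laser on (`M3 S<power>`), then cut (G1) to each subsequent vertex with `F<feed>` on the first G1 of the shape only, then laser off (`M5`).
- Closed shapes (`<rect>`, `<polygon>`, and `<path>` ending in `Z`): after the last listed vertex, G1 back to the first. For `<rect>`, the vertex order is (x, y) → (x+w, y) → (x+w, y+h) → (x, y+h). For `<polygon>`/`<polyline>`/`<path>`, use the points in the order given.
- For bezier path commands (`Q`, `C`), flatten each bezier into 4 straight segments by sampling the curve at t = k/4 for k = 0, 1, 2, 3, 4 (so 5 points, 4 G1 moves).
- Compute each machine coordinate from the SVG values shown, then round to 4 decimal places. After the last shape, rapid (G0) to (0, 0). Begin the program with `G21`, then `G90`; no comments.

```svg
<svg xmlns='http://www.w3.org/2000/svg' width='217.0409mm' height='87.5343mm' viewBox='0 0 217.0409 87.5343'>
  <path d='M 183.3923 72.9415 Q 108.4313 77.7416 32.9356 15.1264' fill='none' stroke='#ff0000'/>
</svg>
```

G21
G90
G0 X183.3923 Y14.5928
M3 S763
G1 X145.8784 Y16.4062 F1366
G1 X108.2976 Y26.6465
G1 X70.6500 Y45.3138
G1 X32.9356 Y72.4079
M5
G0 X0.0000 Y0.0000

Since the viewBox matches the mm dimensions, user units are millimetres directly. The only transform is the Y-flip y_m = 87.5343 − y_svg.

Shape 1 is a quadratic bezier drawn with `<path>`. Its stroke #ff0000 means cut at S763, F1366. After flipping Y the toolpath is (183.3923,14.5928) → (145.8784,16.4062) → (108.2976,26.6465) → (70.6500,45.3138) → (32.9356,72.4079).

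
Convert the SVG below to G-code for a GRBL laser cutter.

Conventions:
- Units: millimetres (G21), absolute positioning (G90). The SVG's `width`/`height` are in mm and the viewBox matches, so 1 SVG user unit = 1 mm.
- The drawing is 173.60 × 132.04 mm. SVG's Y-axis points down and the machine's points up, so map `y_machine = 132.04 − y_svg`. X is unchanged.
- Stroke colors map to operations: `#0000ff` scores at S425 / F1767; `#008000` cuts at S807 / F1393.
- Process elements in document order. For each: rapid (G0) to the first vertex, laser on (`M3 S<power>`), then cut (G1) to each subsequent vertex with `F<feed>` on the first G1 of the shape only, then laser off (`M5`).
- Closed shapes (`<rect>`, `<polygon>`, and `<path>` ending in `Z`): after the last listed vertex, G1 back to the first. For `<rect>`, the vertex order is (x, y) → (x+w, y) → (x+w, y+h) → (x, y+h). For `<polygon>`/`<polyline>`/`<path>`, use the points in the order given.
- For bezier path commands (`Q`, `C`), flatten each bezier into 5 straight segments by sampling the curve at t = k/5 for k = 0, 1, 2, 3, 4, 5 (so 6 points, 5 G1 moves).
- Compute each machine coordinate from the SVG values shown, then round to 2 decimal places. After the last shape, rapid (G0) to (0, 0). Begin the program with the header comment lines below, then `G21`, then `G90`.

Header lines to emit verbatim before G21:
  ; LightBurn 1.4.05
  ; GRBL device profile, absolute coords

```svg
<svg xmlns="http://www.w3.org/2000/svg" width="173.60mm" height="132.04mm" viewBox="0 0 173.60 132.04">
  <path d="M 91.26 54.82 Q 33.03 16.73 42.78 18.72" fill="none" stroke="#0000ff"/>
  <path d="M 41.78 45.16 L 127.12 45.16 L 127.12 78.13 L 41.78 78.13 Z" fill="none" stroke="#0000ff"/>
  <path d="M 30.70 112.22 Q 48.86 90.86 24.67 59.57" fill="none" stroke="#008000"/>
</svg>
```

Since the viewBox matches the mm dimensions, user units are millimetres directly. The only transform is the Y-flip y_m = 132.04 − y_svg.

Shape 1 is a quadratic bezier drawn with `<path>`. Its stroke #0000ff means score at S425, F1767. After flipping Y the toolpath is (91.26,77.22) → (70.69,90.85) → (55.55,101.28) → (45.86,108.50) → (41.60,112.51) → (42.78,113.32).

Shape 2 is a rectangle drawn with `<path>`. Its stroke #0000ff means score at S425, F1767. After flipping Y the toolpath is (41.78,86.88) → (127.12,86.88) → (127.12,53.91) → (41.78,53.91) → (41.78,86.88), returning to the start.

Shape 3 is a quadratic bezier drawn with `<path>`. Its stroke #008000 means cut at S807, F1393. After flipping Y the toolpath is (30.70,19.82) → (36.27,28.76) → (38.45,38.50) → (37.25,49.03) → (32.65,60.35) → (24.67,72.47).

; LightBurn 1.4.05
; GRBL device profile, absolute coords
G21
G90
G0 X91.26 Y77.22
M3 S425
G1 X70.69 Y90.85 F1767
G1 X55.55 Y101.28
G1 X45.86 Y108.50
G1 X41.60 Y112.51
G1 X42.78 Y113.32
M5
G0 X41.78 Y86.88
M3 S425
G1 X127.12 Y86.88 F1767
G1 X127.12 Y53.91
G1 X41.78 Y53.91
G1 X41.78 Y86.88
M5
G0 X30.70 Y19.82
M3 S807
G1 X36.27 Y28.76 F1393
G1 X38.45 Y38.50
G1 X37.25 Y49.03
G1 X32.65 Y60.35
G1 X24.67 Y72.47
M5
G0 X0.00 Y0.00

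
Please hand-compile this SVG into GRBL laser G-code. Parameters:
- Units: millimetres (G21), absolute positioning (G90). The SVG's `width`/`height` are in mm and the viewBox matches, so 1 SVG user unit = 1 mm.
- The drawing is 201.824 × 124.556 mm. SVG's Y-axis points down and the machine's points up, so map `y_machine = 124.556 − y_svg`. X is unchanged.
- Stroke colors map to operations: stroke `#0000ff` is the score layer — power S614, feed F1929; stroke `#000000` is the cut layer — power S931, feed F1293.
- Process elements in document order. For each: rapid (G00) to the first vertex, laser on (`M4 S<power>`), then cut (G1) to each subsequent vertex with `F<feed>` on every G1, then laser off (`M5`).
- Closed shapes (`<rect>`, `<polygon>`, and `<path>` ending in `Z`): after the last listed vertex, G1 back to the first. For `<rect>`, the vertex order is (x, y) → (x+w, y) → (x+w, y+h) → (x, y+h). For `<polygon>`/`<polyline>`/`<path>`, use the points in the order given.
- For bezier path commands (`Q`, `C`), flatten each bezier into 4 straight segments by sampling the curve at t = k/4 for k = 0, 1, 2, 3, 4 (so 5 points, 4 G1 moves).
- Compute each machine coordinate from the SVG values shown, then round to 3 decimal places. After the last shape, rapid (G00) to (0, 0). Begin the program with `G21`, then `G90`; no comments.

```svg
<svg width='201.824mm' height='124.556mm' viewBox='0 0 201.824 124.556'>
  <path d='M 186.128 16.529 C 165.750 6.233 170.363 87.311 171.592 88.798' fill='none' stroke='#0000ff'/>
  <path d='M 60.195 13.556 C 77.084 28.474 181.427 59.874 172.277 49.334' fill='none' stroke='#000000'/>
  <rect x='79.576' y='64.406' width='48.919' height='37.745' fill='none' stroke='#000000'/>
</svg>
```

G21
G90
G00 X186.128 Y108.027
M4 S614
G1 X175.087 Y101.288 F1929
G1 X170.757 Y76.311 F1929
G1 X170.479 Y49.125 F1929
G1 X171.592 Y35.758 F1929
M5
G00 X60.195 Y111.000
M4 S931
G1 X86.120 Y97.634 F1293
G1 X126.001 Y83.564 F1293
G1 X160.999 Y74.268 F1293
G1 X172.277 Y75.222 F1293
M5
G00 X79.576 Y60.150
M4 S931
G1 X128.495 Y60.150 F1293
G1 X128.495 Y22.405 F1293
G1 X79.576 Y22.405 F1293
G1 X79.576 Y60.150 F1293
M5
G00 X0.000 Y0.000

viewBox `0 0 201.824 124.556` with mm width/height → 1 unit = 1 mm. Flip: y_m = 124.556 − y_svg.

**Shape 1** — `<path>` cubic bezier, stroke `#0000ff` → score (S614, F1929). Control points (SVG): P0=(186.128,16.529), P1=(165.750,6.233), P2=(170.363,87.311), P3=(171.592,88.798); sampled at t=k/4. Machine vertices: (186.128,108.027) → (175.087,101.288) → (170.757,76.311) → (170.479,49.125) → (171.592,35.758). Open path.

**Shape 2** — `<path>` cubic bezier, stroke `#000000` → cut (S931, F1293). Control points (SVG): P0=(60.195,13.556), P1=(77.084,28.474), P2=(181.427,59.874), P3=(172.277,49.334); sampled at t=k/4. Machine vertices: (60.195,111.000) → (86.120,97.634) → (126.001,83.564) → (160.999,74.268) → (172.277,75.222). Open path.

**Shape 3** — `<rect>` rectangle, stroke `#000000` → cut (S931, F1293). Machine vertices: (79.576,60.150) → (128.495,60.150) → (128.495,22.405) → (79.576,22.405) → (79.576,60.150). Closed: final G1 returns to the first vertex.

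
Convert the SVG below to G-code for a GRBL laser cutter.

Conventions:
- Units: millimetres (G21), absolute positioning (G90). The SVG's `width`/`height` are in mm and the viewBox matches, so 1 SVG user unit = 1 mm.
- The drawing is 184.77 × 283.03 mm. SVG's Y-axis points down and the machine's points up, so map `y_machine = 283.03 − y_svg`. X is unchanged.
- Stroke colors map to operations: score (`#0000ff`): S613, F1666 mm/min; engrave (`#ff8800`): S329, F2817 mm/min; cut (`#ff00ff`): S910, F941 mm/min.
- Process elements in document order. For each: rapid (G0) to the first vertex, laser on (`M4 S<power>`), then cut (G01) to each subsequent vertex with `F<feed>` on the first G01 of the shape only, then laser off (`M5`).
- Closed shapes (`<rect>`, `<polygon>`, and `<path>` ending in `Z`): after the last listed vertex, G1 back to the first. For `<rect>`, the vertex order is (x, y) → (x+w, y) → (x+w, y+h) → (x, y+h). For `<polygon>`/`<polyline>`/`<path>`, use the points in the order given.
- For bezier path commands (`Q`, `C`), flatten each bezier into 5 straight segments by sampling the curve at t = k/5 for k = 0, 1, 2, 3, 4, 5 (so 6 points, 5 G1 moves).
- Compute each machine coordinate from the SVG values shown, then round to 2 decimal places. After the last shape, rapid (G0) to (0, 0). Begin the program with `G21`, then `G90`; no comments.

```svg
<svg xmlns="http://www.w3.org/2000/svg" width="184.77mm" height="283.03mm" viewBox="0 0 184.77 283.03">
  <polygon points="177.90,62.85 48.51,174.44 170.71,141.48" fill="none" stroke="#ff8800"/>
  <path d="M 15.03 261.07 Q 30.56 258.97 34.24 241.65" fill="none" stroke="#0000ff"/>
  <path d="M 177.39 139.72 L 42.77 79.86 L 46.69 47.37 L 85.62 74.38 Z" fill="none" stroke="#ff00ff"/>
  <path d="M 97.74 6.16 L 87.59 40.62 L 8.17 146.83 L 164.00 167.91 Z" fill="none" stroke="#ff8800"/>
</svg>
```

G21
G90
G0 X177.90 Y220.18
M4 S329
G01 X48.51 Y108.59 F2817
G01 X170.71 Y141.55
G01 X177.90 Y220.18
M5
G0 X15.03 Y21.96
M4 S613
G01 X20.77 Y23.41 F1666
G01 X25.56 Y26.08
G01 X29.40 Y29.96
G01 X32.29 Y35.06
G01 X34.24 Y41.38
M5
G0 X177.39 Y143.31
M4 S910
G01 X42.77 Y203.17 F941
G01 X46.69 Y235.66
G01 X85.62 Y208.65
G01 X177.39 Y143.31
M5
G0 X97.74 Y276.87
M4 S329
G01 X87.59 Y242.41 F2817
G01 X8.17 Y136.20
G01 X164.00 Y115.12
G01 X97.74 Y276.87
M5
G0 X0.00 Y0.00

viewBox `0 0 184.77 283.03` with mm width/height → 1 unit = 1 mm. Flip: y_m = 283.03 − y_svg.

**Shape 1** — `<polygon>` closed polygon, stroke `#ff8800` → engrave (S329, F2817). Machine vertices: (177.90,220.18) → (48.51,108.59) → (170.71,141.55) → (177.90,220.18). Closed: final G1 returns to the first vertex.

**Shape 2** — `<path>` quadratic bezier, stroke `#0000ff` → score (S613, F1666). Control points (SVG): P0=(15.03,261.07), P1=(30.56,258.97), P2=(34.24,241.65); sampled at t=k/5. Machine vertices: (15.03,21.96) → (20.77,23.41) → (25.56,26.08) → (29.40,29.96) → (32.29,35.06) → (34.24,41.38). Open path.

**Shape 3** — `<path>` closed polygon, stroke `#ff00ff` → cut (S910, F941). Machine vertices: (177.39,143.31) → (42.77,203.17) → (46.69,235.66) → (85.62,208.65) → (177.39,143.31). Closed: final G1 returns to the first vertex.

**Shape 4** — `<path>` closed polygon, stroke `#ff8800` → engrave (S329, F2817). Machine vertices: (97.74,276.87) → (87.59,242.41) → (8.17,136.20) → (164.00,115.12) → (97.74,276.87). Closed: final G1 returns to the first vertex.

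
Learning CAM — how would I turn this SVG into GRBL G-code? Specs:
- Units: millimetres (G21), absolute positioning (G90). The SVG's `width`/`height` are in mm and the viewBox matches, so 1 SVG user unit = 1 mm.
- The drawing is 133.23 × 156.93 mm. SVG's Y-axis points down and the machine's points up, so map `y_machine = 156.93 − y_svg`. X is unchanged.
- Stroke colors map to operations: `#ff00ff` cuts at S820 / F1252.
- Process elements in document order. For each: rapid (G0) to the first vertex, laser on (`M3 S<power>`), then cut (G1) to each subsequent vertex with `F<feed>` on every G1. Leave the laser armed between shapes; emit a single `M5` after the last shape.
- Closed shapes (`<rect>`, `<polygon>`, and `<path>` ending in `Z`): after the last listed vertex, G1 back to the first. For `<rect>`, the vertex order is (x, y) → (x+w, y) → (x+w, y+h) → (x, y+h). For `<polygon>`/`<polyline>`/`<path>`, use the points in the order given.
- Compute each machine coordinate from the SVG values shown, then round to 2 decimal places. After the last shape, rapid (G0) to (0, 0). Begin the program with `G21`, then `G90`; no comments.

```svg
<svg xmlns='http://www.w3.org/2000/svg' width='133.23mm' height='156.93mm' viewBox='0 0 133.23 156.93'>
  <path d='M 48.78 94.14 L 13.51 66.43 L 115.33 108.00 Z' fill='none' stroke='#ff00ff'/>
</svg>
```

1 u = 1 mm; y_m = 156.93 − y.

[1] `<path>` closed polygon, #ff00ff→cut S820 F1252: (48.78,62.79) → (13.51,90.50) → (115.33,48.93) → (48.78,62.79) (closed)

G21
G90
G0 X48.78 Y62.79
M3 S820
G1 X13.51 Y90.50 F1252
G1 X115.33 Y48.93 F1252
G1 X48.78 Y62.79 F1252
M5
G0 X0.00 Y0.00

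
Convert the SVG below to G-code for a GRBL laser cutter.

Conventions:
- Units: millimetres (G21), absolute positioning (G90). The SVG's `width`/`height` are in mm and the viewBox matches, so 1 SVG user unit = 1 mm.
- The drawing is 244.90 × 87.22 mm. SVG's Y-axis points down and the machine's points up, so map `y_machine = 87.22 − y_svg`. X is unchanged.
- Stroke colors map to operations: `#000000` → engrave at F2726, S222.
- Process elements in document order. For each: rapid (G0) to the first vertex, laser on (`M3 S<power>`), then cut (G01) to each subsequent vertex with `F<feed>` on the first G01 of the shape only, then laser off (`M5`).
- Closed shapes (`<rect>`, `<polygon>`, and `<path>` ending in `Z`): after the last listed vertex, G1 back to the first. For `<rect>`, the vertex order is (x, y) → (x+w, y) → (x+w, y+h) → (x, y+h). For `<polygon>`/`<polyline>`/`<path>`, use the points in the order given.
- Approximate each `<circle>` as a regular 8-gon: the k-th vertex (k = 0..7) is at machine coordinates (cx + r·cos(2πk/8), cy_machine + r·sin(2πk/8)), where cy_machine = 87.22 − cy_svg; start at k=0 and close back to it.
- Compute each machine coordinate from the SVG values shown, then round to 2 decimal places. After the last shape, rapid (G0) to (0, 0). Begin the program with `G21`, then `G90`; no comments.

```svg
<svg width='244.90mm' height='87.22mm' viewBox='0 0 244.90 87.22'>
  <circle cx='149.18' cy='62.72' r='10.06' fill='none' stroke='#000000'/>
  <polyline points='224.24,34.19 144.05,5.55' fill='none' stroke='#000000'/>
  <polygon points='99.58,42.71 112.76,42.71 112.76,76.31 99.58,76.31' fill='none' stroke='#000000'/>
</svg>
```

Since the viewBox matches the mm dimensions, user units are millimetres directly. The only transform is the Y-flip y_m = 87.22 − y_svg.

Shape 1 is a circle drawn with `<circle>`. Its stroke #000000 means engrave at S222, F2726. After flipping Y the toolpath is (159.24,24.50) → (156.29,31.61) → (149.18,34.56) → (142.07,31.61) → (139.12,24.50) → (142.07,17.39) → (149.18,14.44) → (156.29,17.39) → (159.24,24.50), returning to the start.

Shape 2 is a line segment drawn with `<polyline>`. Its stroke #000000 means engrave at S222, F2726. After flipping Y the toolpath is (224.24,53.03) → (144.05,81.67).

Shape 3 is a rectangle drawn with `<polygon>`. Its stroke #000000 means engrave at S222, F2726. After flipping Y the toolpath is (99.58,44.51) → (112.76,44.51) → (112.76,10.91) → (99.58,10.91) → (99.58,44.51), returning to the start.

G21
G90
G0 X159.24 Y24.50
M3 S222
G01 X156.29 Y31.61 F2726
G01 X149.18 Y34.56
G01 X142.07 Y31.61
G01 X139.12 Y24.50
G01 X142.07 Y17.39
G01 X149.18 Y14.44
G01 X156.29 Y17.39
G01 X159.24 Y24.50
M5
G0 X224.24 Y53.03
M3 S222
G01 X144.05 Y81.67 F2726
M5
G0 X99.58 Y44.51
M3 S222
G01 X112.76 Y44.51 F2726
G01 X112.76 Y10.91
G01 X99.58 Y10.91
G01 X99.58 Y44.51
M5
G0 X0.00 Y0.00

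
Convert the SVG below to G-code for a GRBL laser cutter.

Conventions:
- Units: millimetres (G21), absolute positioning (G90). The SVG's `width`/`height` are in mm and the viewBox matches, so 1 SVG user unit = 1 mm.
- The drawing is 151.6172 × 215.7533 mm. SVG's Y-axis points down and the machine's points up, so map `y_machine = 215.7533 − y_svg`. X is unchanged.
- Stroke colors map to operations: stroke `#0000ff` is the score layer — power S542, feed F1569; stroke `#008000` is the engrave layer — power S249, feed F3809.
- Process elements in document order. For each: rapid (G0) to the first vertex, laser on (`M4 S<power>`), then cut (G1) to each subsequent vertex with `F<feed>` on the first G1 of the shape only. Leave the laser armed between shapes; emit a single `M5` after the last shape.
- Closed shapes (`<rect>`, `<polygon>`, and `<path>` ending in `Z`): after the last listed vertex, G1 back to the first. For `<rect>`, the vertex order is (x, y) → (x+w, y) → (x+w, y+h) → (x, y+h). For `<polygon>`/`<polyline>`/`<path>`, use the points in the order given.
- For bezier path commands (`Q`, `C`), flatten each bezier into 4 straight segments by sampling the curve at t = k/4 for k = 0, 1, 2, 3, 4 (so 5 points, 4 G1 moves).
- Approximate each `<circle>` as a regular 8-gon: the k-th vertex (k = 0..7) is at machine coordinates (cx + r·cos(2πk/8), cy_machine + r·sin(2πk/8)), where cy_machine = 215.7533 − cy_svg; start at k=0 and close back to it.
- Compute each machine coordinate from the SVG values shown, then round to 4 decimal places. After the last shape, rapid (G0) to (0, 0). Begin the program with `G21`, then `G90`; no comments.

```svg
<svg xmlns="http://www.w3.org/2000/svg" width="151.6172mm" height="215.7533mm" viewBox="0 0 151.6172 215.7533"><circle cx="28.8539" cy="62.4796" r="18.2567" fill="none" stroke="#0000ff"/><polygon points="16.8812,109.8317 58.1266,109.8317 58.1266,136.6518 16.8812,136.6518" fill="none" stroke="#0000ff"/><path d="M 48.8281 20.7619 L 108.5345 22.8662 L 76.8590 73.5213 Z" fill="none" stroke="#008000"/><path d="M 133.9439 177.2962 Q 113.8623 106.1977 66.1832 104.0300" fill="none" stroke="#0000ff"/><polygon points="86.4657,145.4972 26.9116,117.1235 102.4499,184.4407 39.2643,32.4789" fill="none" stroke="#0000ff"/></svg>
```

1 u = 1 mm; y_m = 215.7533 − y.

[1] `<circle>` circle, #0000ff→score S542 F1569: (47.1106,153.2737) → (41.7633,166.1831) → (28.8539,171.5304) → (15.9445,166.1831) → (10.5972,153.2737) → (15.9445,140.3643) → (28.8539,135.0170) → (41.7633,140.3643) → (47.1106,153.2737) (closed)

[2] `<polygon>` rectangle, #0000ff→score S542 F1569: (16.8812,105.9216) → (58.1266,105.9216) → (58.1266,79.1015) → (16.8812,79.1015) → (16.8812,105.9216) (closed)

[3] `<path>` regular polygon, #008000→engrave S249 F3809: (48.8281,194.9914) → (108.5345,192.8871) → (76.8590,142.2320) → (48.8281,194.9914) (closed)

[4] `<path>` quadratic bezier, #0000ff→score S542 F1569: (133.9439,38.4571) → (122.1783,69.6982) → (106.9629,92.3229) → (88.2979,106.3313) → (66.1832,111.7233)

[5] `<polygon>` closed polygon, #0000ff→score S542 F1569: (86.4657,70.2561) → (26.9116,98.6298) → (102.4499,31.3126) → (39.2643,183.2744) → (86.4657,70.2561) (closed)

G21
G90
G0 X47.1106 Y153.2737
M4 S542
G1 X41.7633 Y166.1831 F1569
G1 X28.8539 Y171.5304
G1 X15.9445 Y166.1831
G1 X10.5972 Y153.2737
G1 X15.9445 Y140.3643
G1 X28.8539 Y135.0170
G1 X41.7633 Y140.3643
G1 X47.1106 Y153.2737
G0 X16.8812 Y105.9216
M4 S542
G1 X58.1266 Y105.9216 F1569
G1 X58.1266 Y79.1015
G1 X16.8812 Y79.1015
G1 X16.8812 Y105.9216
G0 X48.8281 Y194.9914
M4 S249
G1 X108.5345 Y192.8871 F3809
G1 X76.8590 Y142.2320
G1 X48.8281 Y194.9914
G0 X133.9439 Y38.4571
M4 S542
G1 X122.1783 Y69.6982 F1569
G1 X106.9629 Y92.3229
G1 X88.2979 Y106.3313
G1 X66.1832 Y111.7233
G0 X86.4657 Y70.2561
M4 S542
G1 X26.9116 Y98.6298 F1569
G1 X102.4499 Y31.3126
G1 X39.2643 Y183.2744
G1 X86.4657 Y70.2561
M5
G0 X0.0000 Y0.0000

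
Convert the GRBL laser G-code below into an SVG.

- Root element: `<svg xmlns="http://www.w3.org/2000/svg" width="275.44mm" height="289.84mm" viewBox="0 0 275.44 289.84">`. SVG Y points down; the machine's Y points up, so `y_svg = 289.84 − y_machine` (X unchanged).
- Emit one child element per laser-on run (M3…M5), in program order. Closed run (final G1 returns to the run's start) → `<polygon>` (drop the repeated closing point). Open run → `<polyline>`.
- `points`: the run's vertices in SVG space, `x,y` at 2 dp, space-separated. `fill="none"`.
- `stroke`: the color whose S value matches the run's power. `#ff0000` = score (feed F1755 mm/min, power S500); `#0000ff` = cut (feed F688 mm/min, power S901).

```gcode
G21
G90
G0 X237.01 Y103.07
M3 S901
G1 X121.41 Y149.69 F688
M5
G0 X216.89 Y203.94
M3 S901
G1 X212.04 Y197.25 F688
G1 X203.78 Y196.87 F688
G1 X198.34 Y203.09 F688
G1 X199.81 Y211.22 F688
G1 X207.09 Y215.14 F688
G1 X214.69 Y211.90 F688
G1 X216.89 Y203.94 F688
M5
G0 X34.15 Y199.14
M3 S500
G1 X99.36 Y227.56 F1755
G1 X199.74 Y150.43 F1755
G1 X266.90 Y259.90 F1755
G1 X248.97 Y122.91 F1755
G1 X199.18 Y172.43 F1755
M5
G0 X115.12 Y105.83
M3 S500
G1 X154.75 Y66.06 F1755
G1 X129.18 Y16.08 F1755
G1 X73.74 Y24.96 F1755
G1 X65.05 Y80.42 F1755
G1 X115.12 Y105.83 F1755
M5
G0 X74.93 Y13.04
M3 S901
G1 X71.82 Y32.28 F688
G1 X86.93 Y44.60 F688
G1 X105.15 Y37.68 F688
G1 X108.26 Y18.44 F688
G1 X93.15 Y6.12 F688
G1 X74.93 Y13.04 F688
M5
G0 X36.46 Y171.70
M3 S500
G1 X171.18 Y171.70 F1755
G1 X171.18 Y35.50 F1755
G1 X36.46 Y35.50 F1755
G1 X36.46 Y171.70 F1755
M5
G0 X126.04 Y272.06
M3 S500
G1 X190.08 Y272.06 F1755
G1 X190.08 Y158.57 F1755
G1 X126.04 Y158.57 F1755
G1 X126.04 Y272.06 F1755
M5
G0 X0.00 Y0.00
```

<svg xmlns="http://www.w3.org/2000/svg" width="275.44mm" height="289.84mm" viewBox="0 0 275.44 289.84">
  <polyline points="237.01,186.77 121.41,140.15" fill="none" stroke="#0000ff"/>
  <polygon points="216.89,85.90 212.04,92.59 203.78,92.97 198.34,86.75 199.81,78.62 207.09,74.70 214.69,77.94" fill="none" stroke="#0000ff"/>
  <polyline points="34.15,90.70 99.36,62.28 199.74,139.41 266.90,29.94 248.97,166.93 199.18,117.41" fill="none" stroke="#ff0000"/>
  <polygon points="115.12,184.01 154.75,223.78 129.18,273.76 73.74,264.88 65.05,209.42" fill="none" stroke="#ff0000"/>
  <polygon points="74.93,276.80 71.82,257.56 86.93,245.24 105.15,252.16 108.26,271.40 93.15,283.72" fill="none" stroke="#0000ff"/>
  <polygon points="36.46,118.14 171.18,118.14 171.18,254.34 36.46,254.34" fill="none" stroke="#ff0000"/>
  <polygon points="126.04,17.78 190.08,17.78 190.08,131.27 126.04,131.27" fill="none" stroke="#ff0000"/>
</svg>

Each laser-on run becomes one SVG element. Flip Y back into SVG space with y_svg = 289.84 − y_machine.

Run 1: power S901 maps to stroke `#0000ff` (cut). The run is open, so emit a `<polyline>` with points (Y-flipped): 237.01,186.77 121.41,140.15.

Run 2: the run's S901 means `#0000ff` (cut). The run returns to its start, so emit a `<polygon>` with points (Y-flipped): 216.89,85.90 212.04,92.59 203.78,92.97 198.34,86.75 199.81,78.62 207.09,74.70 214.69,77.94.

Run 3: power S500 maps to stroke `#ff0000` (score). The run is open, so emit a `<polyline>` with points (Y-flipped): 34.15,90.70 99.36,62.28 199.74,139.41 266.90,29.94 248.97,166.93 199.18,117.41.

Run 4: the run's S500 means `#ff0000` (score). The run returns to its start, so emit a `<polygon>` with points (Y-flipped): 115.12,184.01 154.75,223.78 129.18,273.76 73.74,264.88 65.05,209.42.

Run 5: S901 ⇒ cut layer `#0000ff`. The run returns to its start, so emit a `<polygon>` with points (Y-flipped): 74.93,276.80 71.82,257.56 86.93,245.24 105.15,252.16 108.26,271.40 93.15,283.72.

Run 6: power S500 maps to stroke `#ff0000` (score). The run returns to its start, so emit a `<polygon>` with points (Y-flipped): 36.46,118.14 171.18,118.14 171.18,254.34 36.46,254.34.

Run 7: S500 ⇒ score layer `#ff0000`. The run returns to its start, so emit a `<polygon>` with points (Y-flipped): 126.04,17.78 190.08,17.78 190.08,131.27 126.04,131.27.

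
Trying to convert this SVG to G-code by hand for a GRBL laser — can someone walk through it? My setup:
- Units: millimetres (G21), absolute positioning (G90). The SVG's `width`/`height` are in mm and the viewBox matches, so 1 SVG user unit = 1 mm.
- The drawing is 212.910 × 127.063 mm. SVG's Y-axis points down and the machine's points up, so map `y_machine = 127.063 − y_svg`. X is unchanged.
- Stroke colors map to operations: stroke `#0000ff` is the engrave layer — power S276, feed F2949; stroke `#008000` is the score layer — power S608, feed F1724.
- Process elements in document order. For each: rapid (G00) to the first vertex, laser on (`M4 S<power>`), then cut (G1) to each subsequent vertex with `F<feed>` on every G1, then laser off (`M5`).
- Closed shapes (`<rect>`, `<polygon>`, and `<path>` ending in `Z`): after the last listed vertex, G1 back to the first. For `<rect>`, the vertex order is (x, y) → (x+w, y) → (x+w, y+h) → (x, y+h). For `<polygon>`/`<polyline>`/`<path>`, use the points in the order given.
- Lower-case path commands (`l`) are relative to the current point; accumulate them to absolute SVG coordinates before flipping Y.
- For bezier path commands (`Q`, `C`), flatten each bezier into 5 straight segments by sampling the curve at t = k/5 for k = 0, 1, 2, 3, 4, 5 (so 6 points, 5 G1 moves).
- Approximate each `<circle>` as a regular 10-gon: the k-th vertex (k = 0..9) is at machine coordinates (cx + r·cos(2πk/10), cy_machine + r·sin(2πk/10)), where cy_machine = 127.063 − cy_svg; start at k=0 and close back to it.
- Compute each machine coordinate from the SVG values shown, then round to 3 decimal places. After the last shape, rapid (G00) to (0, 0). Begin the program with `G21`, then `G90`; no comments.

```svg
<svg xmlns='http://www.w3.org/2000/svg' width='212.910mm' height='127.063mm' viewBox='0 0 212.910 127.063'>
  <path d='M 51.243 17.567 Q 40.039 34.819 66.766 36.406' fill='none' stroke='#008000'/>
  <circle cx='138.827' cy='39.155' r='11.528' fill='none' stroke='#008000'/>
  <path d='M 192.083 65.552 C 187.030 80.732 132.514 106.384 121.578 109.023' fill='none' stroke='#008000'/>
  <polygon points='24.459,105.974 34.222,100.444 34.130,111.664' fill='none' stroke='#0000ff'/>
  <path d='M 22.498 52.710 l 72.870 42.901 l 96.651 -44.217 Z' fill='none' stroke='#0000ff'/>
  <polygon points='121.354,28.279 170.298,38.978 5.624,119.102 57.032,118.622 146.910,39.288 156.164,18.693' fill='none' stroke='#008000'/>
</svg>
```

viewBox `0 0 212.910 127.063` with mm width/height → 1 unit = 1 mm. Flip: y_m = 127.063 − y_svg.

**Shape 1** — `<path>` quadratic bezier, stroke `#008000` → score (S608, F1724). Control points (SVG): P0=(51.243,17.567), P1=(40.039,34.819), P2=(66.766,36.406); sampled at t=k/5. Machine vertices: (51.243,109.496) → (48.279,103.222) → (48.349,98.201) → (51.453,94.433) → (57.592,91.918) → (66.766,90.657). Open path.

**Shape 2** — `<circle>` circle, stroke `#008000` → score (S608, F1724). Machine vertices: (150.355,87.908) → (148.153,94.684) → (142.389,98.872) → (135.265,98.872) → (129.501,94.684) → (127.299,87.908) → (129.501,81.132) → (135.265,76.944) → (142.389,76.944) → (148.153,81.132) → (150.355,87.908). Closed: final G1 returns to the first vertex.

**Shape 3** — `<path>` cubic bezier, stroke `#008000` → score (S608, F1724). Control points (SVG): P0=(192.083,65.552), P1=(187.030,80.732), P2=(132.514,106.384), P3=(121.578,109.023); sampled at t=k/5. Machine vertices: (192.083,61.511) → (183.860,51.414) → (168.232,40.411) → (149.665,30.110) → (132.625,22.117) → (121.578,18.040). Open path.

**Shape 4** — `<polygon>` regular polygon, stroke `#0000ff` → engrave (S276, F2949). Machine vertices: (24.459,21.089) → (34.222,26.619) → (34.130,15.399) → (24.459,21.089). Closed: final G1 returns to the first vertex.

**Shape 5** — `<path>` closed polygon, stroke `#0000ff` → engrave (S276, F2949). Machine vertices: (22.498,74.353) → (95.368,31.452) → (192.019,75.669) → (22.498,74.353). Closed: final G1 returns to the first vertex.

**Shape 6** — `<polygon>` closed polygon, stroke `#008000` → score (S608, F1724). Machine vertices: (121.354,98.784) → (170.298,88.085) → (5.624,7.961) → (57.032,8.441) → (146.910,87.775) → (156.164,108.370) → (121.354,98.784). Closed: final G1 returns to the first vertex.

G21
G90
G00 X51.243 Y109.496
M4 S608
G1 X48.279 Y103.222 F1724
G1 X48.349 Y98.201 F1724
G1 X51.453 Y94.433 F1724
G1 X57.592 Y91.918 F1724
G1 X66.766 Y90.657 F1724
M5
G00 X150.355 Y87.908
M4 S608
G1 X148.153 Y94.684 F1724
G1 X142.389 Y98.872 F1724
G1 X135.265 Y98.872 F1724
G1 X129.501 Y94.684 F1724
G1 X127.299 Y87.908 F1724
G1 X129.501 Y81.132 F1724
G1 X135.265 Y76.944 F1724
G1 X142.389 Y76.944 F1724
G1 X148.153 Y81.132 F1724
G1 X150.355 Y87.908 F1724
M5
G00 X192.083 Y61.511
M4 S608
G1 X183.860 Y51.414 F1724
G1 X168.232 Y40.411 F1724
G1 X149.665 Y30.110 F1724
G1 X132.625 Y22.117 F1724
G1 X121.578 Y18.040 F1724
M5
G00 X24.459 Y21.089
M4 S276
G1 X34.222 Y26.619 F2949
G1 X34.130 Y15.399 F2949
G1 X24.459 Y21.089 F2949
M5
G00 X22.498 Y74.353
M4 S276
G1 X95.368 Y31.452 F2949
G1 X192.019 Y75.669 F2949
G1 X22.498 Y74.353 F2949
M5
G00 X121.354 Y98.784
M4 S608
G1 X170.298 Y88.085 F1724
G1 X5.624 Y7.961 F1724
G1 X57.032 Y8.441 F1724
G1 X146.910 Y87.775 F1724
G1 X156.164 Y108.370 F1724
G1 X121.354 Y98.784 F1724
M5
G00 X0.000 Y0.000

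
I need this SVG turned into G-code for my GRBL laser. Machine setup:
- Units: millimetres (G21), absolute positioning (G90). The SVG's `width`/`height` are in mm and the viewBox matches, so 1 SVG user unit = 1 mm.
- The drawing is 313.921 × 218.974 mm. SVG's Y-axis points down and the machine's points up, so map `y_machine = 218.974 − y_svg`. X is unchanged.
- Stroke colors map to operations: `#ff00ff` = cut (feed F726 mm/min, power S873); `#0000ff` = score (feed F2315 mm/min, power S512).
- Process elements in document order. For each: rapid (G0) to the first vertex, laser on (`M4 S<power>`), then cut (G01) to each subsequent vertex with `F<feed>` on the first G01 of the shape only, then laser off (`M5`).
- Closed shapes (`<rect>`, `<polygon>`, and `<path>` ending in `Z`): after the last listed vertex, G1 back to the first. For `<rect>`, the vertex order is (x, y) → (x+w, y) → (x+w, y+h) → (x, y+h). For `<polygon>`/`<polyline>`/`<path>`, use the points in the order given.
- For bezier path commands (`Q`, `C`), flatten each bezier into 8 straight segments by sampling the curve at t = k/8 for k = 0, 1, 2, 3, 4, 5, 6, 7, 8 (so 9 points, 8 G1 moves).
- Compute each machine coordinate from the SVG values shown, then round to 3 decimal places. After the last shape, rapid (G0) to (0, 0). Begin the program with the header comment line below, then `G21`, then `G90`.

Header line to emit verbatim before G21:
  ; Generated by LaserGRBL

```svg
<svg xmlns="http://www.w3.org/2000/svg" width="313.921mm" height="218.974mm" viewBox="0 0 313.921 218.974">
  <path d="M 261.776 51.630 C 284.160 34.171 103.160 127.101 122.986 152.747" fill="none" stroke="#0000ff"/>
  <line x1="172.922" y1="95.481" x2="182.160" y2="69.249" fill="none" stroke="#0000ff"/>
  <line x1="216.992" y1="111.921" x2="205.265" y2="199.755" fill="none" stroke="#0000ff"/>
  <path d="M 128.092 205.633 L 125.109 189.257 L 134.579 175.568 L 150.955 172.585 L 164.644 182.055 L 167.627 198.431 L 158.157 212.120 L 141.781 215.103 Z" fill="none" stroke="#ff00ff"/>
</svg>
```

; Generated by LaserGRBL
G21
G90
G0 X261.776 Y167.344
M4 S512
G01 X261.426 Y169.064 F2315
G01 X246.745 Y162.516
G01 X222.471 Y149.784
G01 X193.340 Y132.950
G01 X164.089 Y114.095
G01 X139.456 Y95.301
G01 X124.175 Y78.651
G01 X122.986 Y66.227
M5
G0 X172.922 Y123.493
M4 S512
G01 X182.160 Y149.725 F2315
M5
G0 X216.992 Y107.053
M4 S512
G01 X205.265 Y19.219 F2315
M5
G0 X128.092 Y13.341
M4 S873
G01 X125.109 Y29.717 F726
G01 X134.579 Y43.406
G01 X150.955 Y46.389
G01 X164.644 Y36.919
G01 X167.627 Y20.543
G01 X158.157 Y6.854
G01 X141.781 Y3.871
G01 X128.092 Y13.341
M5
G0 X0.000 Y0.000

Since the viewBox matches the mm dimensions, user units are millimetres directly. The only transform is the Y-flip y_m = 218.974 − y_svg.

Shape 1 is a cubic bezier drawn with `<path>`. Its stroke #0000ff means score at S512, F2315. After flipping Y the toolpath is (261.776,167.344) → (261.426,169.064) → (246.745,162.516) → (222.471,149.784) → (193.340,132.950) → (164.089,114.095) → (139.456,95.301) → (124.175,78.651) → (122.986,66.227).

Shape 2 is a line segment drawn with `<line>`. Its stroke #0000ff means score at S512, F2315. After flipping Y the toolpath is (172.922,123.493) → (182.160,149.725).

Shape 3 is a line segment drawn with `<line>`. Its stroke #0000ff means score at S512, F2315. After flipping Y the toolpath is (216.992,107.053) → (205.265,19.219).

Shape 4 is a regular polygon drawn with `<path>`. Its stroke #ff00ff means cut at S873, F726. After flipping Y the toolpath is (128.092,13.341) → (125.109,29.717) → (134.579,43.406) → (150.955,46.389) → (164.644,36.919) → (167.627,20.543) → (158.157,6.854) → (141.781,3.871) → (128.092,13.341), returning to the start.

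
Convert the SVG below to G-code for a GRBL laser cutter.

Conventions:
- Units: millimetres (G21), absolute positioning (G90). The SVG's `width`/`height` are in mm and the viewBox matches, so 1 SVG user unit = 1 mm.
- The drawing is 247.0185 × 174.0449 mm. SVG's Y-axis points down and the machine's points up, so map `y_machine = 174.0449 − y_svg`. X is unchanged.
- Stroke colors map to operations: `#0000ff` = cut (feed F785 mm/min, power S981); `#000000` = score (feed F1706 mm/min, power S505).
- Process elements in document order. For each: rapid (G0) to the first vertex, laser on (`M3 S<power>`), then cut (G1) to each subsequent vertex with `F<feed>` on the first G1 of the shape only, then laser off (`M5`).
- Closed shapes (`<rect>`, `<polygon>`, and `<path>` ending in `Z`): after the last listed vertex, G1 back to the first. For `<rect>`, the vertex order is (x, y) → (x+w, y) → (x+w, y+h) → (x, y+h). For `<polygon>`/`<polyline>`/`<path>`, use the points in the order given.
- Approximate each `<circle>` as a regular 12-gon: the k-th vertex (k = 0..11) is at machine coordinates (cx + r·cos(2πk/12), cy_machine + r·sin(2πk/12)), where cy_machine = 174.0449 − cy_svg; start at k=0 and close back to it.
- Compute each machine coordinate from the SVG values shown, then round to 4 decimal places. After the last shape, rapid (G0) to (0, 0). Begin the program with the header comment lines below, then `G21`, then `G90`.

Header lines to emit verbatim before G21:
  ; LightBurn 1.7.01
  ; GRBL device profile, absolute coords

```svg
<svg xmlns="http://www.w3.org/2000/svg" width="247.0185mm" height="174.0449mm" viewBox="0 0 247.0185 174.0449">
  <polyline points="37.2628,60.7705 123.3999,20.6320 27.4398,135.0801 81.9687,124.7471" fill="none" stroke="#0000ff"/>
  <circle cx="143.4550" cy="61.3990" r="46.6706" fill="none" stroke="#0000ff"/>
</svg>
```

viewBox `0 0 247.0185 174.0449` with mm width/height → 1 unit = 1 mm. Flip: y_m = 174.0449 − y_svg.

**Shape 1** — `<polyline>` open polyline, stroke `#0000ff` → cut (S981, F785). Machine vertices: (37.2628,113.2744) → (123.3999,153.4129) → (27.4398,38.9648) → (81.9687,49.2978). Open path.

**Shape 2** — `<circle>` circle, stroke `#0000ff` → cut (S981, F785). Machine vertices: (190.1256,112.6459) → (183.8729,135.9812) → (166.7903,153.0638) → (143.4550,159.3165) → (120.1197,153.0638) → (103.0371,135.9812) → (96.7844,112.6459) → (103.0371,89.3106) → (120.1197,72.2280) → (143.4550,65.9753) → (166.7903,72.2280) → (183.8729,89.3106) → (190.1256,112.6459). Closed: final G1 returns to the first vertex.

; LightBurn 1.7.01
; GRBL device profile, absolute coords
G21
G90
G0 X37.2628 Y113.2744
M3 S981
G1 X123.3999 Y153.4129 F785
G1 X27.4398 Y38.9648
G1 X81.9687 Y49.2978
M5
G0 X190.1256 Y112.6459
M3 S981
G1 X183.8729 Y135.9812 F785
G1 X166.7903 Y153.0638
G1 X143.4550 Y159.3165
G1 X120.1197 Y153.0638
G1 X103.0371 Y135.9812
G1 X96.7844 Y112.6459
G1 X103.0371 Y89.3106
G1 X120.1197 Y72.2280
G1 X143.4550 Y65.9753
G1 X166.7903 Y72.2280
G1 X183.8729 Y89.3106
G1 X190.1256 Y112.6459
M5
G0 X0.0000 Y0.0000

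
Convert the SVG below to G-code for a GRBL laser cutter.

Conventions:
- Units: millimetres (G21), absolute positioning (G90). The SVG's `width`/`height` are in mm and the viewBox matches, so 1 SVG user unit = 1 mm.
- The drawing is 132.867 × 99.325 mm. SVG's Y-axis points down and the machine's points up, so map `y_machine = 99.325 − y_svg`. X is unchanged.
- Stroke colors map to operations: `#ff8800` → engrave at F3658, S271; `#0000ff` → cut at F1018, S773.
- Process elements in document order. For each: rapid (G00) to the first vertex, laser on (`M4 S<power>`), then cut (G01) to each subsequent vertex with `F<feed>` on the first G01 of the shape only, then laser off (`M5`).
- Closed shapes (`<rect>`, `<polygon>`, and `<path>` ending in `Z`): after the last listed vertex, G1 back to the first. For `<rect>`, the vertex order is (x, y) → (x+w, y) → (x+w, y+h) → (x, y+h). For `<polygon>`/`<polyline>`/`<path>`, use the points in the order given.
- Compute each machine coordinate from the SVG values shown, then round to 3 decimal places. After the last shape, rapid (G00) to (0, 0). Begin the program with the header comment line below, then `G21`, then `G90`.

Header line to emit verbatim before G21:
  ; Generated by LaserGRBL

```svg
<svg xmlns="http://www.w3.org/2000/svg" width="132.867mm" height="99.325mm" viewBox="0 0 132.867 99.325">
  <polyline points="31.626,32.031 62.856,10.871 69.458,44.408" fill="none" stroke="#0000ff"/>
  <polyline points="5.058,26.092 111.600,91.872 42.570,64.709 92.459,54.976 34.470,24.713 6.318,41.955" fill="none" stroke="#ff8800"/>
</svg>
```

1 u = 1 mm; y_m = 99.325 − y.

[1] `<polyline>` open polyline, #0000ff→cut S773 F1018: (31.626,67.294) → (62.856,88.454) → (69.458,54.917)

[2] `<polyline>` open polyline, #ff8800→engrave S271 F3658: (5.058,73.233) → (111.600,7.453) → (42.570,34.616) → (92.459,44.349) → (34.470,74.612) → (6.318,57.370)

; Generated by LaserGRBL
G21
G90
G00 X31.626 Y67.294
M4 S773
G01 X62.856 Y88.454 F1018
G01 X69.458 Y54.917
M5
G00 X5.058 Y73.233
M4 S271
G01 X111.600 Y7.453 F3658
G01 X42.570 Y34.616
G01 X92.459 Y44.349
G01 X34.470 Y74.612
G01 X6.318 Y57.370
M5
G00 X0.000 Y0.000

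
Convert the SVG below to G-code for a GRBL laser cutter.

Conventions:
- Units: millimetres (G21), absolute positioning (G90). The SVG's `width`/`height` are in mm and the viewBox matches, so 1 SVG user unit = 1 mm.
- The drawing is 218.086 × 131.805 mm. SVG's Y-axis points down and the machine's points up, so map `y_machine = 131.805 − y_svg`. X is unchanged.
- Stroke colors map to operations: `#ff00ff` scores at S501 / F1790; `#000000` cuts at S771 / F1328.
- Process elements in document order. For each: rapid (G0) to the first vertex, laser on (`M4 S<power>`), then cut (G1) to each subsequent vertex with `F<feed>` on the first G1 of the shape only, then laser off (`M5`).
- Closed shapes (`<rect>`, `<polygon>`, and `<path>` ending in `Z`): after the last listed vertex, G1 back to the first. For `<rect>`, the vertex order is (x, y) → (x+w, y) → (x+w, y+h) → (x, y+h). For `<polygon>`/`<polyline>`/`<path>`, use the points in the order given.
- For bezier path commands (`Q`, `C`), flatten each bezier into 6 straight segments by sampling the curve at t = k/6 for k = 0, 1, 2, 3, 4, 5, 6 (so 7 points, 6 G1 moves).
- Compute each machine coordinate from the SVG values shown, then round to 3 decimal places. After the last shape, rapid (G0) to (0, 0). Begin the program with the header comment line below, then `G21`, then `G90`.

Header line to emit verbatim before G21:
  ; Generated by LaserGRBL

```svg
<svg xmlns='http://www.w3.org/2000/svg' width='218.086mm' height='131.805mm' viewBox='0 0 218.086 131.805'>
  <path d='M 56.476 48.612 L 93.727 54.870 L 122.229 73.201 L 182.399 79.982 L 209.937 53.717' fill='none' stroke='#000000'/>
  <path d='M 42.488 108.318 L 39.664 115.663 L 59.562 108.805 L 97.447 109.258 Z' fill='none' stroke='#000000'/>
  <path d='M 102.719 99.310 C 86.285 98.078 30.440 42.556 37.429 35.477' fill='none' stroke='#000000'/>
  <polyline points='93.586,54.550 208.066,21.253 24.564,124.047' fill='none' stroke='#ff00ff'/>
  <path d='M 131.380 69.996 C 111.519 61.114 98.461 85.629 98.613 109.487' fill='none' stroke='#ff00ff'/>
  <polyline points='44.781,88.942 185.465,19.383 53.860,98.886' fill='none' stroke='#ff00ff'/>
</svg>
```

; Generated by LaserGRBL
G21
G90
G0 X56.476 Y83.193
M4 S771
G1 X93.727 Y76.935 F1328
G1 X122.229 Y58.604
G1 X182.399 Y51.823
G1 X209.937 Y78.088
M5
G0 X42.488 Y23.487
M4 S771
G1 X39.664 Y16.142 F1328
G1 X59.562 Y23.000
G1 X97.447 Y22.547
G1 X42.488 Y23.487
M5
G0 X102.719 Y32.495
M4 S771
G1 X91.691 Y37.160 F1328
G1 X76.935 Y48.019
G1 X61.290 Y62.219
G1 X47.598 Y76.906
G1 X38.697 Y89.227
G1 X37.429 Y96.328
M5
G0 X93.586 Y77.255
M4 S501
G1 X208.066 Y110.552 F1790
G1 X24.564 Y7.758
M5
G0 X131.380 Y61.809
M4 S501
G1 X122.046 Y63.625 F1790
G1 X114.024 Y60.820
G1 X107.492 Y54.341
G1 X102.627 Y45.134
G1 X99.608 Y34.144
G1 X98.613 Y22.318
M5
G0 X44.781 Y42.863
M4 S501
G1 X185.465 Y112.422 F1790
G1 X53.860 Y32.919
M5
G0 X0.000 Y0.000

viewBox `0 0 218.086 131.805` with mm width/height → 1 unit = 1 mm. Flip: y_m = 131.805 − y_svg.

**Shape 1** — `<path>` open polyline, stroke `#000000` → cut (S771, F1328). Machine vertices: (56.476,83.193) → (93.727,76.935) → (122.229,58.604) → (182.399,51.823) → (209.937,78.088). Open path.

**Shape 2** — `<path>` closed polygon, stroke `#000000` → cut (S771, F1328). Machine vertices: (42.488,23.487) → (39.664,16.142) → (59.562,23.000) → (97.447,22.547) → (42.488,23.487). Closed: final G1 returns to the first vertex.

**Shape 3** — `<path>` cubic bezier, stroke `#000000` → cut (S771, F1328). Control points (SVG): P0=(102.719,99.310), P1=(86.285,98.078), P2=(30.440,42.556), P3=(37.429,35.477); sampled at t=k/6. Machine vertices: (102.719,32.495) → (91.691,37.160) → (76.935,48.019) → (61.290,62.219) → (47.598,76.906) → (38.697,89.227) → (37.429,96.328). Open path.

**Shape 4** — `<polyline>` open polyline, stroke `#ff00ff` → score (S501, F1790). Machine vertices: (93.586,77.255) → (208.066,110.552) → (24.564,7.758). Open path.

**Shape 5** — `<path>` cubic bezier, stroke `#ff00ff` → score (S501, F1790). Control points (SVG): P0=(131.380,69.996), P1=(111.519,61.114), P2=(98.461,85.629), P3=(98.613,109.487); sampled at t=k/6. Machine vertices: (131.380,61.809) → (122.046,63.625) → (114.024,60.820) → (107.492,54.341) → (102.627,45.134) → (99.608,34.144) → (98.613,22.318). Open path.

**Shape 6** — `<polyline>` open polyline, stroke `#ff00ff` → score (S501, F1790). Machine vertices: (44.781,42.863) → (185.465,112.422) → (53.860,32.919). Open path.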